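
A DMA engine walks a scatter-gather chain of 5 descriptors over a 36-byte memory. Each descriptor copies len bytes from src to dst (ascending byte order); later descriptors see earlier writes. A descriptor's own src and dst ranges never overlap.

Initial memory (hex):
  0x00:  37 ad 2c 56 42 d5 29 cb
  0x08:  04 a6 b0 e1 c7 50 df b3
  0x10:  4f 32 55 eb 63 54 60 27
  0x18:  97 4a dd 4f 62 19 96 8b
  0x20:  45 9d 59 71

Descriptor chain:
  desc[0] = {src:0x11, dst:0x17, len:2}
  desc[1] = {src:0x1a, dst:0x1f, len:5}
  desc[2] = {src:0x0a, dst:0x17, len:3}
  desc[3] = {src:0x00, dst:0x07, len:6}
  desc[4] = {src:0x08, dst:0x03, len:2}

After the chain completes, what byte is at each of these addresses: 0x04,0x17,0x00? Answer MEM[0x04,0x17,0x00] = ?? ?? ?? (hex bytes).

MEM[0x04,0x17,0x00] = 2c b0 37

[0] 0x11->0x17 len=2 : 32 55
[1] 0x1a->0x1f len=5 : dd 4f 62 19 96
[2] 0x0a->0x17 len=3 : b0 e1 c7
[3] 0x00->0x07 len=6 : 37 ad 2c 56 42 d5
[4] 0x08->0x03 len=2 : ad 2c
query mem[0x04]=0x2c, mem[0x17]=0xb0, mem[0x00]=0x37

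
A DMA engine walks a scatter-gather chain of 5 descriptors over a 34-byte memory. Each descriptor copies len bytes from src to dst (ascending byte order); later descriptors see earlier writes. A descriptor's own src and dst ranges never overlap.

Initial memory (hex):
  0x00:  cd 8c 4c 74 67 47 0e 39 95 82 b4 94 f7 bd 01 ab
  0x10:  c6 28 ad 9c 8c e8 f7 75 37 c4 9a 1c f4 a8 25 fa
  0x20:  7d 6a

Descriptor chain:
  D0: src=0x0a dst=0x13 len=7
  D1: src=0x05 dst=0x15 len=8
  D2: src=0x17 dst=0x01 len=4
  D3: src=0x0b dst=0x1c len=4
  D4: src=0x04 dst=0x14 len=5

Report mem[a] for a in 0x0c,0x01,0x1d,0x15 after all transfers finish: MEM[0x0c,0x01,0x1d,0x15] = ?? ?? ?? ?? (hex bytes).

MEM[0x0c,0x01,0x1d,0x15] = f7 39 f7 47

[0] 0x0a->0x13 len=7 : b4 94 f7 bd 01 ab c6
[1] 0x05->0x15 len=8 : 47 0e 39 95 82 b4 94 f7
[2] 0x17->0x01 len=4 : 39 95 82 b4
[3] 0x0b->0x1c len=4 : 94 f7 bd 01
[4] 0x04->0x14 len=5 : b4 47 0e 39 95
query mem[0x0c]=0xf7, mem[0x01]=0x39, mem[0x1d]=0xf7, mem[0x15]=0x47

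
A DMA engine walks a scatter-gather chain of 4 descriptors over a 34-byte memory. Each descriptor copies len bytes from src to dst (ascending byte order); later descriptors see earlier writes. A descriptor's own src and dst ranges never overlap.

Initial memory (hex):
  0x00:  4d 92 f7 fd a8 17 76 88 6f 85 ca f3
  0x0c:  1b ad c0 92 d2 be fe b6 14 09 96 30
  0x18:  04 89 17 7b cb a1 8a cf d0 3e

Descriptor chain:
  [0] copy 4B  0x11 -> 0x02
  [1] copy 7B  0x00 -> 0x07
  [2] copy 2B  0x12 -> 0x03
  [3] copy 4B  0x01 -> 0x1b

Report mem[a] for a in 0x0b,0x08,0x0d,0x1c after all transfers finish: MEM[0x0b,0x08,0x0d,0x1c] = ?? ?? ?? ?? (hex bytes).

MEM[0x0b,0x08,0x0d,0x1c] = b6 92 76 be

D0: mem[0x02..0x05] <- [be fe b6 14]
D1: mem[0x07..0x0d] <- [4d 92 be fe b6 14 76]
D2: mem[0x03..0x04] <- [fe b6]
D3: mem[0x1b..0x1e] <- [92 be fe b6]
query mem[0x0b]=0xb6, mem[0x08]=0x92, mem[0x0d]=0x76, mem[0x1c]=0xbe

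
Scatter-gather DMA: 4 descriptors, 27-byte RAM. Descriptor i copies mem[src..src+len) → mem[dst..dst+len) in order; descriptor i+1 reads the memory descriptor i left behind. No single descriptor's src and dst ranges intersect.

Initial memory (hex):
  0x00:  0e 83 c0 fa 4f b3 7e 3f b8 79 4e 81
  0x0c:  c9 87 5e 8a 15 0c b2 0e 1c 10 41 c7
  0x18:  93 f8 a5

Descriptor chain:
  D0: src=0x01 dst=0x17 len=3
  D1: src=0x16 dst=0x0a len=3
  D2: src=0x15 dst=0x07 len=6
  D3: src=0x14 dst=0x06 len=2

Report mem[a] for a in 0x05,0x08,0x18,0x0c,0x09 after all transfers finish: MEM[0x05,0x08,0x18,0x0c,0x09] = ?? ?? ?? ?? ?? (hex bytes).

MEM[0x05,0x08,0x18,0x0c,0x09] = b3 41 c0 a5 83

#0 dst[0x17+3] := {0x83,0xc0,0xfa}
#1 dst[0x0a+3] := {0x41,0x83,0xc0}
#2 dst[0x07+6] := {0x10,0x41,0x83,0xc0,0xfa,0xa5}
#3 dst[0x06+2] := {0x1c,0x10}
query mem[0x05]=0xb3, mem[0x08]=0x41, mem[0x18]=0xc0, mem[0x0c]=0xa5, mem[0x09]=0x83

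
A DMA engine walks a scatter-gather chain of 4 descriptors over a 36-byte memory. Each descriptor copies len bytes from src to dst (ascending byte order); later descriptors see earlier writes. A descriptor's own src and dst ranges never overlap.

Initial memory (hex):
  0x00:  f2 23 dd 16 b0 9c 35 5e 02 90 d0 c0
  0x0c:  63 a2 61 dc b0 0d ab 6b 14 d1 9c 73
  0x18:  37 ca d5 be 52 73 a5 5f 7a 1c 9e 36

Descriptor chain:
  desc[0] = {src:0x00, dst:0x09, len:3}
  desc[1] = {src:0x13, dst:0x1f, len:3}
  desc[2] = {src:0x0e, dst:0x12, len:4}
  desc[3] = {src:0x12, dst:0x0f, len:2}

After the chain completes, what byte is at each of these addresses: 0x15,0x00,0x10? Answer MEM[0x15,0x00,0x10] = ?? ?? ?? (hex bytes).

D0: mem[0x09..0x0b] <- [f2 23 dd]
D1: mem[0x1f..0x21] <- [6b 14 d1]
D2: mem[0x12..0x15] <- [61 dc b0 0d]
D3: mem[0x0f..0x10] <- [61 dc]
query mem[0x15]=0x0d, mem[0x00]=0xf2, mem[0x10]=0xdc

MEM[0x15,0x00,0x10] = 0d f2 dc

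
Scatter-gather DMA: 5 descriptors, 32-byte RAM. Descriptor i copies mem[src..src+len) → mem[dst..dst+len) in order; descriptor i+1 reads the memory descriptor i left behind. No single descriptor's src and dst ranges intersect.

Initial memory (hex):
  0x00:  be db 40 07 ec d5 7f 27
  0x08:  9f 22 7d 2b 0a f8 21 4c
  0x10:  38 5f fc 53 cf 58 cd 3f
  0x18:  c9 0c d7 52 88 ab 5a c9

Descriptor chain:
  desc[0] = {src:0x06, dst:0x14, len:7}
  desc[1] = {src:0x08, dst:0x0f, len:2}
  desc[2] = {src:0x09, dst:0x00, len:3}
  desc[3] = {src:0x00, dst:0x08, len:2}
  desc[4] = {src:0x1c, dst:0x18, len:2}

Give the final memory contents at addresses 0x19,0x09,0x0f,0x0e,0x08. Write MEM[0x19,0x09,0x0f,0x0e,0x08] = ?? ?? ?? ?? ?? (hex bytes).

MEM[0x19,0x09,0x0f,0x0e,0x08] = ab 7d 9f 21 22

[0] 0x06->0x14 len=7 : 7f 27 9f 22 7d 2b 0a
[1] 0x08->0x0f len=2 : 9f 22
[2] 0x09->0x00 len=3 : 22 7d 2b
[3] 0x00->0x08 len=2 : 22 7d
[4] 0x1c->0x18 len=2 : 88 ab
query mem[0x19]=0xab, mem[0x09]=0x7d, mem[0x0f]=0x9f, mem[0x0e]=0x21, mem[0x08]=0x22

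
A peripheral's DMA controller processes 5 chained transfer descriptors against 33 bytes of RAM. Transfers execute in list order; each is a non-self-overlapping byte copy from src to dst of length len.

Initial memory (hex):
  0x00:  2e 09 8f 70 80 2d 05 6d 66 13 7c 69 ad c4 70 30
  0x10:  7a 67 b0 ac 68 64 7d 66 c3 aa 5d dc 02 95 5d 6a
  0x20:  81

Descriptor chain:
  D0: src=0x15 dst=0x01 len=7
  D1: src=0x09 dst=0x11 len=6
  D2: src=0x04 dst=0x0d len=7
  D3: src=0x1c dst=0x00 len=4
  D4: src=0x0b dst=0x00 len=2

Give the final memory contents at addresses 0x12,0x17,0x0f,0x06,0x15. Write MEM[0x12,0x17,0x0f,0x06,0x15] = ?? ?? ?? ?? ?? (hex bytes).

MEM[0x12,0x17,0x0f,0x06,0x15] = 13 66 5d 5d c4

  after D0: wrote 7B at 0x01 = 647d66c3aa5ddc
  after D1: wrote 6B at 0x11 = 137c69adc470
  after D2: wrote 7B at 0x0d = c3aa5ddc66137c
  after D3: wrote 4B at 0x00 = 02955d6a
  after D4: wrote 2B at 0x00 = 69ad
query mem[0x12]=0x13, mem[0x17]=0x66, mem[0x0f]=0x5d, mem[0x06]=0x5d, mem[0x15]=0xc4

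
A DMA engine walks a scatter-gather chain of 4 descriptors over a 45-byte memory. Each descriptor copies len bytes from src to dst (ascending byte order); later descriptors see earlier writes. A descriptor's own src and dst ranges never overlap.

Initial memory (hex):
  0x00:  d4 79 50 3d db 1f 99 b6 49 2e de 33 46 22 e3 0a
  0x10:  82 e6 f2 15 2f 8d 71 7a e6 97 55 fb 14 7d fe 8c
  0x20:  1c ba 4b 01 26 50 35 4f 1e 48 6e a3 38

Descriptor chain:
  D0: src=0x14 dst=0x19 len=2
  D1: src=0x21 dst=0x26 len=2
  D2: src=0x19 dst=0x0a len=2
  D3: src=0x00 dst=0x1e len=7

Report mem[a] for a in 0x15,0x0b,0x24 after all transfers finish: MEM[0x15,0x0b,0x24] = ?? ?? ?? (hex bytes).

D0: mem[0x19..0x1a] <- [2f 8d]
D1: mem[0x26..0x27] <- [ba 4b]
D2: mem[0x0a..0x0b] <- [2f 8d]
D3: mem[0x1e..0x24] <- [d4 79 50 3d db 1f 99]
query mem[0x15]=0x8d, mem[0x0b]=0x8d, mem[0x24]=0x99

MEM[0x15,0x0b,0x24] = 8d 8d 99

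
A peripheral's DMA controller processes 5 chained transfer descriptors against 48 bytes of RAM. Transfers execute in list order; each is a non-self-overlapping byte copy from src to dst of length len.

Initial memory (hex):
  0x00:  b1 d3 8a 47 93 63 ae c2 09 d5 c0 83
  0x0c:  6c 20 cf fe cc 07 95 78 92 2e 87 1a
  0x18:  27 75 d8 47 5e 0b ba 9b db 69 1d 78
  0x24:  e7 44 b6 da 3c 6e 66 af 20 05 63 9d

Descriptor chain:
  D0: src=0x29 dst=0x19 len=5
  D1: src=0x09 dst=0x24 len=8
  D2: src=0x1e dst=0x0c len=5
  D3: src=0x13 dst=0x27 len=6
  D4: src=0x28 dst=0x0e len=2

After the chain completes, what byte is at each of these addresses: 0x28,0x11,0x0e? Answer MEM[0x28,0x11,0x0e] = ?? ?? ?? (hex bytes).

MEM[0x28,0x11,0x0e] = 92 07 92

[0] 0x29->0x19 len=5 : 6e 66 af 20 05
[1] 0x09->0x24 len=8 : d5 c0 83 6c 20 cf fe cc
[2] 0x1e->0x0c len=5 : ba 9b db 69 1d
[3] 0x13->0x27 len=6 : 78 92 2e 87 1a 27
[4] 0x28->0x0e len=2 : 92 2e
query mem[0x28]=0x92, mem[0x11]=0x07, mem[0x0e]=0x92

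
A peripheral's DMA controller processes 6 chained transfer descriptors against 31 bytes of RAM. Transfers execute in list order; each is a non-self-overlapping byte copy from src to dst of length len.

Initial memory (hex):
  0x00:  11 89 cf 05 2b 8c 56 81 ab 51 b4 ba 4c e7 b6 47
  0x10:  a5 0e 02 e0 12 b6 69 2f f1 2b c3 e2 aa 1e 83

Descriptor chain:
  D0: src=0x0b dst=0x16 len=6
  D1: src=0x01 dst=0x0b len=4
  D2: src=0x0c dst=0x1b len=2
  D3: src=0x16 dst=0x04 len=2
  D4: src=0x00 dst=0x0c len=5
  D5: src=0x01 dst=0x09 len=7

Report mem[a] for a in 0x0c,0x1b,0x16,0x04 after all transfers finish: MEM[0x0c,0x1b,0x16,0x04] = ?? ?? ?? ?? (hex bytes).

  after D0: wrote 6B at 0x16 = ba4ce7b647a5
  after D1: wrote 4B at 0x0b = 89cf052b
  after D2: wrote 2B at 0x1b = cf05
  after D3: wrote 2B at 0x04 = ba4c
  after D4: wrote 5B at 0x0c = 1189cf05ba
  after D5: wrote 7B at 0x09 = 89cf05ba4c5681
query mem[0x0c]=0xba, mem[0x1b]=0xcf, mem[0x16]=0xba, mem[0x04]=0xba

MEM[0x0c,0x1b,0x16,0x04] = ba cf ba ba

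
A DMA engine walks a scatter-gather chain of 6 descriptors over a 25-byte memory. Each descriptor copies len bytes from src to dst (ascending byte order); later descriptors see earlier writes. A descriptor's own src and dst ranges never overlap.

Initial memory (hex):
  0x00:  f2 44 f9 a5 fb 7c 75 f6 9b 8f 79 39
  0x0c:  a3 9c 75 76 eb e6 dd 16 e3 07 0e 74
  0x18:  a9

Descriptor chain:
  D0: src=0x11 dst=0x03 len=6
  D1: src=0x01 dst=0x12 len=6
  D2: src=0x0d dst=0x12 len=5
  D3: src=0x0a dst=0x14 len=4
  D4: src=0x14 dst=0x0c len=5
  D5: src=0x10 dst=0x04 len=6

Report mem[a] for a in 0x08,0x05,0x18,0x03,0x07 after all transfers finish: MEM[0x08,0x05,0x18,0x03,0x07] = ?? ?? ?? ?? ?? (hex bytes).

MEM[0x08,0x05,0x18,0x03,0x07] = 79 e6 a9 e6 75

#0 dst[0x03+6] := {0xe6,0xdd,0x16,0xe3,0x07,0x0e}
#1 dst[0x12+6] := {0x44,0xf9,0xe6,0xdd,0x16,0xe3}
#2 dst[0x12+5] := {0x9c,0x75,0x76,0xeb,0xe6}
#3 dst[0x14+4] := {0x79,0x39,0xa3,0x9c}
#4 dst[0x0c+5] := {0x79,0x39,0xa3,0x9c,0xa9}
#5 dst[0x04+6] := {0xa9,0xe6,0x9c,0x75,0x79,0x39}
query mem[0x08]=0x79, mem[0x05]=0xe6, mem[0x18]=0xa9, mem[0x03]=0xe6, mem[0x07]=0x75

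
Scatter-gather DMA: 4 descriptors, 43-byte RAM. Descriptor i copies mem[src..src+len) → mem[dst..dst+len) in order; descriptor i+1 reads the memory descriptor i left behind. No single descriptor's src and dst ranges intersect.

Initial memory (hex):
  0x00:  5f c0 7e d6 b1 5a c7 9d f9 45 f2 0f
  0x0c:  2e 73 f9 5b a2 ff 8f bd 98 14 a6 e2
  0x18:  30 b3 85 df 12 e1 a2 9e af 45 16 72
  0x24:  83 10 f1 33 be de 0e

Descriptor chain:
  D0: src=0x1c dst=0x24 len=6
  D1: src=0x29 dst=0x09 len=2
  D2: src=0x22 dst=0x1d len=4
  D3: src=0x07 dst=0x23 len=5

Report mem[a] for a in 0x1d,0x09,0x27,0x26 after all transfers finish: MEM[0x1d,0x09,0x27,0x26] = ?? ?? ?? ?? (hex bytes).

MEM[0x1d,0x09,0x27,0x26] = 16 45 0f 0e

  after D0: wrote 6B at 0x24 = 12e1a29eaf45
  after D1: wrote 2B at 0x09 = 450e
  after D2: wrote 4B at 0x1d = 167212e1
  after D3: wrote 5B at 0x23 = 9df9450e0f
query mem[0x1d]=0x16, mem[0x09]=0x45, mem[0x27]=0x0f, mem[0x26]=0x0e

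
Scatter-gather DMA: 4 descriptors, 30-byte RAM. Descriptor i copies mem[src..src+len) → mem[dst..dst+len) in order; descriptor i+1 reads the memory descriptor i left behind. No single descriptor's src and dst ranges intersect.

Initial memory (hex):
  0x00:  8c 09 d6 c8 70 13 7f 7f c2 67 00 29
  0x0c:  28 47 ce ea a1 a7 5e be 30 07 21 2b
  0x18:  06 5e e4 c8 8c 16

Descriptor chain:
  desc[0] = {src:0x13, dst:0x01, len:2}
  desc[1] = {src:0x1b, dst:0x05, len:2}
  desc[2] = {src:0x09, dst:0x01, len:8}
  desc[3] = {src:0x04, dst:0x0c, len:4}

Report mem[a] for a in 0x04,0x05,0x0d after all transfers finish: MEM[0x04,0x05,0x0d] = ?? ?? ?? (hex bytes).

D0: mem[0x01..0x02] <- [be 30]
D1: mem[0x05..0x06] <- [c8 8c]
D2: mem[0x01..0x08] <- [67 00 29 28 47 ce ea a1]
D3: mem[0x0c..0x0f] <- [28 47 ce ea]
query mem[0x04]=0x28, mem[0x05]=0x47, mem[0x0d]=0x47

MEM[0x04,0x05,0x0d] = 28 47 47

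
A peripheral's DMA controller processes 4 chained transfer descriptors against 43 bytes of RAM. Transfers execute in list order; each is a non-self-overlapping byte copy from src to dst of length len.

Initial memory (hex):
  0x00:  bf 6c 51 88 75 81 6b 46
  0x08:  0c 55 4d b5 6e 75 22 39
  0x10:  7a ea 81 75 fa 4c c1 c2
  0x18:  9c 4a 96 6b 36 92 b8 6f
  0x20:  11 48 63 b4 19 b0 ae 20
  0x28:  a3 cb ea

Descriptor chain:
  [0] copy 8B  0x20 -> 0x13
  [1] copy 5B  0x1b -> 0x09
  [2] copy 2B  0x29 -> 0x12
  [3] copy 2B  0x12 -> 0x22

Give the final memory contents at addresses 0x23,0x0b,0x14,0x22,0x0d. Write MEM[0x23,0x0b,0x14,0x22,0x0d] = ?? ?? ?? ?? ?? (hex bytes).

MEM[0x23,0x0b,0x14,0x22,0x0d] = ea 92 48 cb 6f

#0 dst[0x13+8] := {0x11,0x48,0x63,0xb4,0x19,0xb0,0xae,0x20}
#1 dst[0x09+5] := {0x6b,0x36,0x92,0xb8,0x6f}
#2 dst[0x12+2] := {0xcb,0xea}
#3 dst[0x22+2] := {0xcb,0xea}
query mem[0x23]=0xea, mem[0x0b]=0x92, mem[0x14]=0x48, mem[0x22]=0xcb, mem[0x0d]=0x6f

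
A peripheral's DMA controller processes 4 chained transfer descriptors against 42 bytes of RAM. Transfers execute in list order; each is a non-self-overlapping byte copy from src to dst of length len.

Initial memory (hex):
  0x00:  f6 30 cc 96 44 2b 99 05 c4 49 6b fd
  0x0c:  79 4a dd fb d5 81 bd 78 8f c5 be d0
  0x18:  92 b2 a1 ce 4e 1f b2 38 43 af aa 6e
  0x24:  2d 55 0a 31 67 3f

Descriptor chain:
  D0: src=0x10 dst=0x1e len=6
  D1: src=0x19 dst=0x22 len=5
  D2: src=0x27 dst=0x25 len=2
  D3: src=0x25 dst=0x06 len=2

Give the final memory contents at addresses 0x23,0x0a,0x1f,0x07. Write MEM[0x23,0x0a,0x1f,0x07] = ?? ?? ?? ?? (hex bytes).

MEM[0x23,0x0a,0x1f,0x07] = a1 6b 81 67

#0 dst[0x1e+6] := {0xd5,0x81,0xbd,0x78,0x8f,0xc5}
#1 dst[0x22+5] := {0xb2,0xa1,0xce,0x4e,0x1f}
#2 dst[0x25+2] := {0x31,0x67}
#3 dst[0x06+2] := {0x31,0x67}
query mem[0x23]=0xa1, mem[0x0a]=0x6b, mem[0x1f]=0x81, mem[0x07]=0x67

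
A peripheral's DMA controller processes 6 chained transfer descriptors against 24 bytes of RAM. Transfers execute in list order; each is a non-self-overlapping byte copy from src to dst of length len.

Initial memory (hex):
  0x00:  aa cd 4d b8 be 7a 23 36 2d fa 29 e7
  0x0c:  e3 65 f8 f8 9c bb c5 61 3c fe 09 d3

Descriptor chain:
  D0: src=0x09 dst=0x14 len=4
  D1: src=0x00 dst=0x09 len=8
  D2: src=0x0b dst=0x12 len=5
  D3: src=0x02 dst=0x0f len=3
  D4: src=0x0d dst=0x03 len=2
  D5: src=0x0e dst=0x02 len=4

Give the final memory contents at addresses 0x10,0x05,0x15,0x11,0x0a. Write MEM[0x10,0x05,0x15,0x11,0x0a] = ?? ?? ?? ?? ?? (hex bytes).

MEM[0x10,0x05,0x15,0x11,0x0a] = b8 be 7a be cd

[0] 0x09->0x14 len=4 : fa 29 e7 e3
[1] 0x00->0x09 len=8 : aa cd 4d b8 be 7a 23 36
[2] 0x0b->0x12 len=5 : 4d b8 be 7a 23
[3] 0x02->0x0f len=3 : 4d b8 be
[4] 0x0d->0x03 len=2 : be 7a
[5] 0x0e->0x02 len=4 : 7a 4d b8 be
query mem[0x10]=0xb8, mem[0x05]=0xbe, mem[0x15]=0x7a, mem[0x11]=0xbe, mem[0x0a]=0xcd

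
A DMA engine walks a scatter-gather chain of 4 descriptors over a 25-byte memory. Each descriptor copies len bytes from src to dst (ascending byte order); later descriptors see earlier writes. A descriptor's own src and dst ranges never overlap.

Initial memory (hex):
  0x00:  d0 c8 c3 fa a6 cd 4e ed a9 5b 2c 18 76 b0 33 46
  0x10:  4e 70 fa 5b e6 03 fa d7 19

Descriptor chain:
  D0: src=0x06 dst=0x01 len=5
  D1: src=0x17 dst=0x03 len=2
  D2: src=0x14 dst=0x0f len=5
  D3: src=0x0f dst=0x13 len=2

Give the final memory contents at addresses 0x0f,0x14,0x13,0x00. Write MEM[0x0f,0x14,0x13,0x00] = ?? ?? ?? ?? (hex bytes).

MEM[0x0f,0x14,0x13,0x00] = e6 03 e6 d0

[0] 0x06->0x01 len=5 : 4e ed a9 5b 2c
[1] 0x17->0x03 len=2 : d7 19
[2] 0x14->0x0f len=5 : e6 03 fa d7 19
[3] 0x0f->0x13 len=2 : e6 03
query mem[0x0f]=0xe6, mem[0x14]=0x03, mem[0x13]=0xe6, mem[0x00]=0xd0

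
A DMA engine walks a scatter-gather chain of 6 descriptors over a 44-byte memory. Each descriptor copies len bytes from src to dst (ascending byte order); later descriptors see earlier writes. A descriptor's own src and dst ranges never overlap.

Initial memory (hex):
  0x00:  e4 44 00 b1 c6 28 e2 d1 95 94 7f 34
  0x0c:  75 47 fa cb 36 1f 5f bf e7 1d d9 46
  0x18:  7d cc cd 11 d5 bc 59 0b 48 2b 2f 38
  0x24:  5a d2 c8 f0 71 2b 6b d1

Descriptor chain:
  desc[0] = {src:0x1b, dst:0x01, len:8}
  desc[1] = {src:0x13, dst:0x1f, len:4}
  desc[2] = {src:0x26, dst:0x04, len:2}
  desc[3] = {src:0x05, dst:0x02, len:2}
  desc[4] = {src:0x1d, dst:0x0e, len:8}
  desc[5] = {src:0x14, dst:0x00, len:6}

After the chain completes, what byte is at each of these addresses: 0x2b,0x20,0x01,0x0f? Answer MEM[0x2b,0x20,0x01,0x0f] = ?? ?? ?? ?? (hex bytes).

D0: mem[0x01..0x08] <- [11 d5 bc 59 0b 48 2b 2f]
D1: mem[0x1f..0x22] <- [bf e7 1d d9]
D2: mem[0x04..0x05] <- [c8 f0]
D3: mem[0x02..0x03] <- [f0 48]
D4: mem[0x0e..0x15] <- [bc 59 bf e7 1d d9 38 5a]
D5: mem[0x00..0x05] <- [38 5a d9 46 7d cc]
query mem[0x2b]=0xd1, mem[0x20]=0xe7, mem[0x01]=0x5a, mem[0x0f]=0x59

MEM[0x2b,0x20,0x01,0x0f] = d1 e7 5a 59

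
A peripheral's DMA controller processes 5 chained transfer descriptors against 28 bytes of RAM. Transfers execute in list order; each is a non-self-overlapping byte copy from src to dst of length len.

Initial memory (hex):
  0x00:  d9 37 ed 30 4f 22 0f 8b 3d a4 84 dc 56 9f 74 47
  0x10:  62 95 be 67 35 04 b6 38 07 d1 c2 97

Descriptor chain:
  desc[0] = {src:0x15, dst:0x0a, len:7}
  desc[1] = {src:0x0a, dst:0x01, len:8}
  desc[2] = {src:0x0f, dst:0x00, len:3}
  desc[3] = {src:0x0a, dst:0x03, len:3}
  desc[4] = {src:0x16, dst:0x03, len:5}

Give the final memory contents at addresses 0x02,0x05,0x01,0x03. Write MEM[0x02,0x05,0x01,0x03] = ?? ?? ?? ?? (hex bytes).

[0] 0x15->0x0a len=7 : 04 b6 38 07 d1 c2 97
[1] 0x0a->0x01 len=8 : 04 b6 38 07 d1 c2 97 95
[2] 0x0f->0x00 len=3 : c2 97 95
[3] 0x0a->0x03 len=3 : 04 b6 38
[4] 0x16->0x03 len=5 : b6 38 07 d1 c2
query mem[0x02]=0x95, mem[0x05]=0x07, mem[0x01]=0x97, mem[0x03]=0xb6

MEM[0x02,0x05,0x01,0x03] = 95 07 97 b6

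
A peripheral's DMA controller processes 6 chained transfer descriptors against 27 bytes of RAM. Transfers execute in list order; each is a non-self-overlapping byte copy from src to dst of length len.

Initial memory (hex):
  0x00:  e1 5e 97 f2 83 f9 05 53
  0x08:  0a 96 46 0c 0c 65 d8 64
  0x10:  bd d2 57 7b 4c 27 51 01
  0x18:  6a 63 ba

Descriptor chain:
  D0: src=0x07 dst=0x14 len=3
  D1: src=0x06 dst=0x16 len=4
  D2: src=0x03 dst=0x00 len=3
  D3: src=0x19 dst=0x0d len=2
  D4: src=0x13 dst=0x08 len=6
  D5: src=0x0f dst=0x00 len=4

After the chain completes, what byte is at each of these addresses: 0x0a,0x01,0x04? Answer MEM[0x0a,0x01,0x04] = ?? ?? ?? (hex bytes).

MEM[0x0a,0x01,0x04] = 0a bd 83

[0] 0x07->0x14 len=3 : 53 0a 96
[1] 0x06->0x16 len=4 : 05 53 0a 96
[2] 0x03->0x00 len=3 : f2 83 f9
[3] 0x19->0x0d len=2 : 96 ba
[4] 0x13->0x08 len=6 : 7b 53 0a 05 53 0a
[5] 0x0f->0x00 len=4 : 64 bd d2 57
query mem[0x0a]=0x0a, mem[0x01]=0xbd, mem[0x04]=0x83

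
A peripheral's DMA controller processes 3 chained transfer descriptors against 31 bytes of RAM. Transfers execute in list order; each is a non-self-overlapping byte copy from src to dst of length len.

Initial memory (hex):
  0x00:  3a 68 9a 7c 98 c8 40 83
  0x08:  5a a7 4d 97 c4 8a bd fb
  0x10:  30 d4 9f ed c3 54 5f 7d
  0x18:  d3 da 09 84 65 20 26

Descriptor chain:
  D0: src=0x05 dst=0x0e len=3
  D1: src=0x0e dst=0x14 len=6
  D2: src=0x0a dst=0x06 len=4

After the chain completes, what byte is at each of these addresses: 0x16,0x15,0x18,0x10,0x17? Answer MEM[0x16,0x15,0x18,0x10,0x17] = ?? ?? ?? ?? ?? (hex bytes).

#0 dst[0x0e+3] := {0xc8,0x40,0x83}
#1 dst[0x14+6] := {0xc8,0x40,0x83,0xd4,0x9f,0xed}
#2 dst[0x06+4] := {0x4d,0x97,0xc4,0x8a}
query mem[0x16]=0x83, mem[0x15]=0x40, mem[0x18]=0x9f, mem[0x10]=0x83, mem[0x17]=0xd4

MEM[0x16,0x15,0x18,0x10,0x17] = 83 40 9f 83 d4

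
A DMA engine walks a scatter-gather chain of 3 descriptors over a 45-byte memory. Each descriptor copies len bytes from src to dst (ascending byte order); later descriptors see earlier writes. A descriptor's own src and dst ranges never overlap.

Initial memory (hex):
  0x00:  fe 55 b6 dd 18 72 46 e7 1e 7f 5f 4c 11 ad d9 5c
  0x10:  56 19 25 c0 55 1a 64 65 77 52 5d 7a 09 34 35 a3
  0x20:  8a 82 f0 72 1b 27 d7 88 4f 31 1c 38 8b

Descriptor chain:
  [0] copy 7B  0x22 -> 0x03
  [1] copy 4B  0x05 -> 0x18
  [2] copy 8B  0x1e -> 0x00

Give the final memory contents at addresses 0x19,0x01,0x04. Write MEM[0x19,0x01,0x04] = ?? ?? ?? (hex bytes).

D0: mem[0x03..0x09] <- [f0 72 1b 27 d7 88 4f]
D1: mem[0x18..0x1b] <- [1b 27 d7 88]
D2: mem[0x00..0x07] <- [35 a3 8a 82 f0 72 1b 27]
query mem[0x19]=0x27, mem[0x01]=0xa3, mem[0x04]=0xf0

MEM[0x19,0x01,0x04] = 27 a3 f0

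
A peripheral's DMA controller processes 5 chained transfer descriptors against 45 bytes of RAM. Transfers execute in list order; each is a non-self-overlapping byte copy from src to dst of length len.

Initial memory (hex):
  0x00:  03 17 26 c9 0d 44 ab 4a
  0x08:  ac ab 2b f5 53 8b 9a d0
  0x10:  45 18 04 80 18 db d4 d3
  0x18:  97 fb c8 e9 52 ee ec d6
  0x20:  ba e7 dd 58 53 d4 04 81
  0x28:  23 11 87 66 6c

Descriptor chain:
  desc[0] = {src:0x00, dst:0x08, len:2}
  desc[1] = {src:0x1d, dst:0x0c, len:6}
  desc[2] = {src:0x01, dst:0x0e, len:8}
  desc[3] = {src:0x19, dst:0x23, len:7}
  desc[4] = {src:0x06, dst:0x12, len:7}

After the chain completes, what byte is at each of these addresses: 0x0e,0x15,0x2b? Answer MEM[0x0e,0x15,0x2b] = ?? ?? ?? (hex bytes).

  after D0: wrote 2B at 0x08 = 0317
  after D1: wrote 6B at 0x0c = eeecd6bae7dd
  after D2: wrote 8B at 0x0e = 1726c90d44ab4a03
  after D3: wrote 7B at 0x23 = fbc8e952eeecd6
  after D4: wrote 7B at 0x12 = ab4a03172bf5ee
query mem[0x0e]=0x17, mem[0x15]=0x17, mem[0x2b]=0x66

MEM[0x0e,0x15,0x2b] = 17 17 66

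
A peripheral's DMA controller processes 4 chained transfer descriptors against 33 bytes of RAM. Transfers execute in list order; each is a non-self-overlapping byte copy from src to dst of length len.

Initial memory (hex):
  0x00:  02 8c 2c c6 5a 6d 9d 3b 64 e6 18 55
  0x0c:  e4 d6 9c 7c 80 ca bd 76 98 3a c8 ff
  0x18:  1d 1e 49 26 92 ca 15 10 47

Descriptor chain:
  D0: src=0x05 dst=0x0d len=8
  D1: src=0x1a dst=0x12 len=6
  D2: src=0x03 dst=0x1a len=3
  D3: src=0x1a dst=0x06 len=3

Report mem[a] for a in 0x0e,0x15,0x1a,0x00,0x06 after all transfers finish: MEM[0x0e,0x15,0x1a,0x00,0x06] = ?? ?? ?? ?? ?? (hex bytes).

#0 dst[0x0d+8] := {0x6d,0x9d,0x3b,0x64,0xe6,0x18,0x55,0xe4}
#1 dst[0x12+6] := {0x49,0x26,0x92,0xca,0x15,0x10}
#2 dst[0x1a+3] := {0xc6,0x5a,0x6d}
#3 dst[0x06+3] := {0xc6,0x5a,0x6d}
query mem[0x0e]=0x9d, mem[0x15]=0xca, mem[0x1a]=0xc6, mem[0x00]=0x02, mem[0x06]=0xc6

MEM[0x0e,0x15,0x1a,0x00,0x06] = 9d ca c6 02 c6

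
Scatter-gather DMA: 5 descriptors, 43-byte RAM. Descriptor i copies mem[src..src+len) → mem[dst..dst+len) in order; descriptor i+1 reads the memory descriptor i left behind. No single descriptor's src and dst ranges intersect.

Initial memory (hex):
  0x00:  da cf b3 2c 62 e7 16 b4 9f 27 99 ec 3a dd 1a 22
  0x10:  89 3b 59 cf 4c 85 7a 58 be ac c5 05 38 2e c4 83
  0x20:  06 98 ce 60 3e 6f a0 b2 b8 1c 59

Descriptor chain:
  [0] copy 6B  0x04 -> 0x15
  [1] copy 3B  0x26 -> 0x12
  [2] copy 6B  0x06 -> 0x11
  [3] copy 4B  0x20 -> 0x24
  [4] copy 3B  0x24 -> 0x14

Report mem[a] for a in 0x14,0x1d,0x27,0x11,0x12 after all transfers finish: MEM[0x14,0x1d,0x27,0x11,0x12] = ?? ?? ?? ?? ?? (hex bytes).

MEM[0x14,0x1d,0x27,0x11,0x12] = 06 2e 60 16 b4

D0: mem[0x15..0x1a] <- [62 e7 16 b4 9f 27]
D1: mem[0x12..0x14] <- [a0 b2 b8]
D2: mem[0x11..0x16] <- [16 b4 9f 27 99 ec]
D3: mem[0x24..0x27] <- [06 98 ce 60]
D4: mem[0x14..0x16] <- [06 98 ce]
query mem[0x14]=0x06, mem[0x1d]=0x2e, mem[0x27]=0x60, mem[0x11]=0x16, mem[0x12]=0xb4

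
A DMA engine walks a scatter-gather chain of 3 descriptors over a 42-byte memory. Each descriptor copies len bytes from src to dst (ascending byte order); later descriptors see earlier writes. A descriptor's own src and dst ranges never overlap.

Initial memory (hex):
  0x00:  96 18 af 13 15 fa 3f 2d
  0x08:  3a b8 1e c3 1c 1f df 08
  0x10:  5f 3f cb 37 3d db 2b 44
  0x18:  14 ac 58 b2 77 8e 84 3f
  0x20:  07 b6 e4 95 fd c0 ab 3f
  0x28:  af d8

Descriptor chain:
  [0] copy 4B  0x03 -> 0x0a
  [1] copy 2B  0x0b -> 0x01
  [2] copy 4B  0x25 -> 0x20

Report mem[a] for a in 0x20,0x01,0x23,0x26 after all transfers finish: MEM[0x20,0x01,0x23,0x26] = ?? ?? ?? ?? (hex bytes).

[0] 0x03->0x0a len=4 : 13 15 fa 3f
[1] 0x0b->0x01 len=2 : 15 fa
[2] 0x25->0x20 len=4 : c0 ab 3f af
query mem[0x20]=0xc0, mem[0x01]=0x15, mem[0x23]=0xaf, mem[0x26]=0xab

MEM[0x20,0x01,0x23,0x26] = c0 15 af ab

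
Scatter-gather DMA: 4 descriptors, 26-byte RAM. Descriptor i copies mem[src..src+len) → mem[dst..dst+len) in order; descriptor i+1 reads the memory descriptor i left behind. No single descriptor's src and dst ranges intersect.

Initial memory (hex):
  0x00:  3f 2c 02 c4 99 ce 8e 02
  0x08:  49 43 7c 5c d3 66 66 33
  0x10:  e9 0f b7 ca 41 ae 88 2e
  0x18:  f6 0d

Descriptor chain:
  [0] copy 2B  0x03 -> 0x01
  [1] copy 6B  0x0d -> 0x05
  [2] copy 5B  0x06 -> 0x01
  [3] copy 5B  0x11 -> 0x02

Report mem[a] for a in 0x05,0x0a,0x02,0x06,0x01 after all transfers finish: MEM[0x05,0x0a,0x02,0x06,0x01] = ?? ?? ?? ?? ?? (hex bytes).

MEM[0x05,0x0a,0x02,0x06,0x01] = 41 b7 0f ae 66

#0 dst[0x01+2] := {0xc4,0x99}
#1 dst[0x05+6] := {0x66,0x66,0x33,0xe9,0x0f,0xb7}
#2 dst[0x01+5] := {0x66,0x33,0xe9,0x0f,0xb7}
#3 dst[0x02+5] := {0x0f,0xb7,0xca,0x41,0xae}
query mem[0x05]=0x41, mem[0x0a]=0xb7, mem[0x02]=0x0f, mem[0x06]=0xae, mem[0x01]=0x66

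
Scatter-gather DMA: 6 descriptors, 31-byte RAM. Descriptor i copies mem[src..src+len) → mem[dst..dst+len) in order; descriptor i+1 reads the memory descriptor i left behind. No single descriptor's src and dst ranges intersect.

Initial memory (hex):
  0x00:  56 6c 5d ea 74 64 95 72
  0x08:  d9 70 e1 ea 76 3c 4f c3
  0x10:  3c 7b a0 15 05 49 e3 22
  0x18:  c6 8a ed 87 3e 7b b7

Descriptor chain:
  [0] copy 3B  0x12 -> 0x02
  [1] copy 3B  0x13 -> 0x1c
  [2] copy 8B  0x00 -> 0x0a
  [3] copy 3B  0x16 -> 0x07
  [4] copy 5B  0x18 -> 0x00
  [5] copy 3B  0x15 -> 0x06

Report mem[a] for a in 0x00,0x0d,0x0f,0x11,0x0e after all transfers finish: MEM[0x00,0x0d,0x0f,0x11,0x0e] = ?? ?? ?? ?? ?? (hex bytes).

MEM[0x00,0x0d,0x0f,0x11,0x0e] = c6 15 64 72 05

D0: mem[0x02..0x04] <- [a0 15 05]
D1: mem[0x1c..0x1e] <- [15 05 49]
D2: mem[0x0a..0x11] <- [56 6c a0 15 05 64 95 72]
D3: mem[0x07..0x09] <- [e3 22 c6]
D4: mem[0x00..0x04] <- [c6 8a ed 87 15]
D5: mem[0x06..0x08] <- [49 e3 22]
query mem[0x00]=0xc6, mem[0x0d]=0x15, mem[0x0f]=0x64, mem[0x11]=0x72, mem[0x0e]=0x05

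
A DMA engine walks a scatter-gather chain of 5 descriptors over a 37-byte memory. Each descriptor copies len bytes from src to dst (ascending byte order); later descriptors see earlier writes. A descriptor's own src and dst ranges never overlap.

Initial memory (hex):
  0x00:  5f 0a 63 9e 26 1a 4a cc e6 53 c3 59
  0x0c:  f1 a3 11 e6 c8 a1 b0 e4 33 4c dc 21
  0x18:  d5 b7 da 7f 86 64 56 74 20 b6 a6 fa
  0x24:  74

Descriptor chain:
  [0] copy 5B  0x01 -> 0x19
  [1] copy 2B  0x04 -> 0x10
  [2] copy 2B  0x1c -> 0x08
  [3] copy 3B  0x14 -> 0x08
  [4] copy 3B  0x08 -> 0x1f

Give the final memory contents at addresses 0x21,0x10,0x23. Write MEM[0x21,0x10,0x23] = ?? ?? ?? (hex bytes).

  after D0: wrote 5B at 0x19 = 0a639e261a
  after D1: wrote 2B at 0x10 = 261a
  after D2: wrote 2B at 0x08 = 261a
  after D3: wrote 3B at 0x08 = 334cdc
  after D4: wrote 3B at 0x1f = 334cdc
query mem[0x21]=0xdc, mem[0x10]=0x26, mem[0x23]=0xfa

MEM[0x21,0x10,0x23] = dc 26 fa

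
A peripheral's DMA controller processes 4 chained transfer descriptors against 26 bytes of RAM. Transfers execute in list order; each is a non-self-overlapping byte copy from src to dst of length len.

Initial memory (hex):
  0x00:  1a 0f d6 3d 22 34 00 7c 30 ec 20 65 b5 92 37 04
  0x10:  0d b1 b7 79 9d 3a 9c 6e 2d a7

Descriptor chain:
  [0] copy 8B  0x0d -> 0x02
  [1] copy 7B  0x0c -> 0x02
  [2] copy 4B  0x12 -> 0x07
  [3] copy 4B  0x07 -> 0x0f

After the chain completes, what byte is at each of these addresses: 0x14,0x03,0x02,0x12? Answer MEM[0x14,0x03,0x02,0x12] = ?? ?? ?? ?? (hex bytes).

[0] 0x0d->0x02 len=8 : 92 37 04 0d b1 b7 79 9d
[1] 0x0c->0x02 len=7 : b5 92 37 04 0d b1 b7
[2] 0x12->0x07 len=4 : b7 79 9d 3a
[3] 0x07->0x0f len=4 : b7 79 9d 3a
query mem[0x14]=0x9d, mem[0x03]=0x92, mem[0x02]=0xb5, mem[0x12]=0x3a

MEM[0x14,0x03,0x02,0x12] = 9d 92 b5 3a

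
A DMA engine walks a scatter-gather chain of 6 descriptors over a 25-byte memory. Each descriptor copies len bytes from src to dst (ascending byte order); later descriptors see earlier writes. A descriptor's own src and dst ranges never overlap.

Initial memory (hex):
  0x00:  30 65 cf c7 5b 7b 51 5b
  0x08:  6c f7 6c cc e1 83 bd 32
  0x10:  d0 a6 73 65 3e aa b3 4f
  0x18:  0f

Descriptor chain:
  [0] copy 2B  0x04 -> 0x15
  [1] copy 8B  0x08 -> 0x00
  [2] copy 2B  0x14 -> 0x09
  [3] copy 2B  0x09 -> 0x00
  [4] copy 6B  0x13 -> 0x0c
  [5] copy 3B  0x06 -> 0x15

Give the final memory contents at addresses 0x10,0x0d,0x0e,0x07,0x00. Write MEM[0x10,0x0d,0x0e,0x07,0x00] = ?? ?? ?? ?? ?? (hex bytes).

[0] 0x04->0x15 len=2 : 5b 7b
[1] 0x08->0x00 len=8 : 6c f7 6c cc e1 83 bd 32
[2] 0x14->0x09 len=2 : 3e 5b
[3] 0x09->0x00 len=2 : 3e 5b
[4] 0x13->0x0c len=6 : 65 3e 5b 7b 4f 0f
[5] 0x06->0x15 len=3 : bd 32 6c
query mem[0x10]=0x4f, mem[0x0d]=0x3e, mem[0x0e]=0x5b, mem[0x07]=0x32, mem[0x00]=0x3e

MEM[0x10,0x0d,0x0e,0x07,0x00] = 4f 3e 5b 32 3e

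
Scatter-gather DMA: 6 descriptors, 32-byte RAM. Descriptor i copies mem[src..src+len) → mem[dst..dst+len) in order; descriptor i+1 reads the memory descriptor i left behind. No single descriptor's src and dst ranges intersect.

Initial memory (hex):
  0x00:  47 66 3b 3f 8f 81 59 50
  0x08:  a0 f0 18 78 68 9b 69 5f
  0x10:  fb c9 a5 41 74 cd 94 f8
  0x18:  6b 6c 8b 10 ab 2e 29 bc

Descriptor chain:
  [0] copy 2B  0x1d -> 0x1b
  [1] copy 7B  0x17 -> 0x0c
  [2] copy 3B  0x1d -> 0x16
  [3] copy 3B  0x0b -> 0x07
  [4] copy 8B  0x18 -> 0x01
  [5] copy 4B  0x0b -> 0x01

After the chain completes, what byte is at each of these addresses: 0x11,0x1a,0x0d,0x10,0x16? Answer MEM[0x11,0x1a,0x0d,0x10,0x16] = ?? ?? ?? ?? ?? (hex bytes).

MEM[0x11,0x1a,0x0d,0x10,0x16] = 29 8b 6b 2e 2e

  after D0: wrote 2B at 0x1b = 2e29
  after D1: wrote 7B at 0x0c = f86b6c8b2e292e
  after D2: wrote 3B at 0x16 = 2e29bc
  after D3: wrote 3B at 0x07 = 78f86b
  after D4: wrote 8B at 0x01 = bc6c8b2e292e29bc
  after D5: wrote 4B at 0x01 = 78f86b6c
query mem[0x11]=0x29, mem[0x1a]=0x8b, mem[0x0d]=0x6b, mem[0x10]=0x2e, mem[0x16]=0x2e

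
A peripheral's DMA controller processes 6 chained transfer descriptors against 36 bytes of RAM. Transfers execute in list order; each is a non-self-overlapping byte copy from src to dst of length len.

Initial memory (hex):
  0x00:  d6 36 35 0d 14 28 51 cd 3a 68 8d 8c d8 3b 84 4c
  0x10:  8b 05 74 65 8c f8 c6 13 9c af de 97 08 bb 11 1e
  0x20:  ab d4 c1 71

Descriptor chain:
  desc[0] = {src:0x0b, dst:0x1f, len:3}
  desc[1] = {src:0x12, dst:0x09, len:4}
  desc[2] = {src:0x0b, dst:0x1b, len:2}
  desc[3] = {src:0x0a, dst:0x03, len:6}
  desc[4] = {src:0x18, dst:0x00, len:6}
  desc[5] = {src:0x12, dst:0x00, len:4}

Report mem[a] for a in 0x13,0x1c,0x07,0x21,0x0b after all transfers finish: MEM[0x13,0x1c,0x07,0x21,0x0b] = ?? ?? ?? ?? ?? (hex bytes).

MEM[0x13,0x1c,0x07,0x21,0x0b] = 65 f8 84 3b 8c

D0: mem[0x1f..0x21] <- [8c d8 3b]
D1: mem[0x09..0x0c] <- [74 65 8c f8]
D2: mem[0x1b..0x1c] <- [8c f8]
D3: mem[0x03..0x08] <- [65 8c f8 3b 84 4c]
D4: mem[0x00..0x05] <- [9c af de 8c f8 bb]
D5: mem[0x00..0x03] <- [74 65 8c f8]
query mem[0x13]=0x65, mem[0x1c]=0xf8, mem[0x07]=0x84, mem[0x21]=0x3b, mem[0x0b]=0x8c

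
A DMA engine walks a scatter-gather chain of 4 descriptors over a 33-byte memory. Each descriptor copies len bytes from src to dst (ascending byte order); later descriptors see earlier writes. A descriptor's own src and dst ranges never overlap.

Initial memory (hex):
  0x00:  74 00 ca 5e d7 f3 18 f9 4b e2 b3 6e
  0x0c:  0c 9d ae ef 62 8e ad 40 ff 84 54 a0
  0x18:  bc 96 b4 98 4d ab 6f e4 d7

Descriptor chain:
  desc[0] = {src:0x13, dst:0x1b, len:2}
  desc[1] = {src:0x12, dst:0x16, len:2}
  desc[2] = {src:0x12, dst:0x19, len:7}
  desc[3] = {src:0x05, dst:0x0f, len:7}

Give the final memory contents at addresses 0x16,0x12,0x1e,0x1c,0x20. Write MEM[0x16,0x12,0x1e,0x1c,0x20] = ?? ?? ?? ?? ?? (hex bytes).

MEM[0x16,0x12,0x1e,0x1c,0x20] = ad 4b 40 84 d7

[0] 0x13->0x1b len=2 : 40 ff
[1] 0x12->0x16 len=2 : ad 40
[2] 0x12->0x19 len=7 : ad 40 ff 84 ad 40 bc
[3] 0x05->0x0f len=7 : f3 18 f9 4b e2 b3 6e
query mem[0x16]=0xad, mem[0x12]=0x4b, mem[0x1e]=0x40, mem[0x1c]=0x84, mem[0x20]=0xd7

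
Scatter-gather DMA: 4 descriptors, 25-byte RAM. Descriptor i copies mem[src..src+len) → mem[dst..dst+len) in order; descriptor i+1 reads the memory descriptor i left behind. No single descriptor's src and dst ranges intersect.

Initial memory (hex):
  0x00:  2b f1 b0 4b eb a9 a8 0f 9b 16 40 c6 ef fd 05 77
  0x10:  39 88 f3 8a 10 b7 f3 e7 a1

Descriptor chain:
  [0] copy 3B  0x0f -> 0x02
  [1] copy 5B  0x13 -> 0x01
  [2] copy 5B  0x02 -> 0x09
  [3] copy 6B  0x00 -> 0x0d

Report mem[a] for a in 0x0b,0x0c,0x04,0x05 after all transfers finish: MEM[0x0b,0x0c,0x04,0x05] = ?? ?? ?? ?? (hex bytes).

MEM[0x0b,0x0c,0x04,0x05] = f3 e7 f3 e7

D0: mem[0x02..0x04] <- [77 39 88]
D1: mem[0x01..0x05] <- [8a 10 b7 f3 e7]
D2: mem[0x09..0x0d] <- [10 b7 f3 e7 a8]
D3: mem[0x0d..0x12] <- [2b 8a 10 b7 f3 e7]
query mem[0x0b]=0xf3, mem[0x0c]=0xe7, mem[0x04]=0xf3, mem[0x05]=0xe7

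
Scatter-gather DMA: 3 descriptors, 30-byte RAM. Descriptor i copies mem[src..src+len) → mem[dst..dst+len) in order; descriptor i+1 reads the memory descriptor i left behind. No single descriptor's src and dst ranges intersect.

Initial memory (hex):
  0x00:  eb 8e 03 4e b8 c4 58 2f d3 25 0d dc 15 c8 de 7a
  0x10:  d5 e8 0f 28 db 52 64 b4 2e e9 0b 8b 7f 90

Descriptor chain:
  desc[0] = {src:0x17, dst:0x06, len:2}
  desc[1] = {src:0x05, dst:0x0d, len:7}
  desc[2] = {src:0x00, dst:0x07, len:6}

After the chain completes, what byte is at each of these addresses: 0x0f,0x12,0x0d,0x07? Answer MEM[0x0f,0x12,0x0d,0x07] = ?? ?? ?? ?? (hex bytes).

  after D0: wrote 2B at 0x06 = b42e
  after D1: wrote 7B at 0x0d = c4b42ed3250ddc
  after D2: wrote 6B at 0x07 = eb8e034eb8c4
query mem[0x0f]=0x2e, mem[0x12]=0x0d, mem[0x0d]=0xc4, mem[0x07]=0xeb

MEM[0x0f,0x12,0x0d,0x07] = 2e 0d c4 eb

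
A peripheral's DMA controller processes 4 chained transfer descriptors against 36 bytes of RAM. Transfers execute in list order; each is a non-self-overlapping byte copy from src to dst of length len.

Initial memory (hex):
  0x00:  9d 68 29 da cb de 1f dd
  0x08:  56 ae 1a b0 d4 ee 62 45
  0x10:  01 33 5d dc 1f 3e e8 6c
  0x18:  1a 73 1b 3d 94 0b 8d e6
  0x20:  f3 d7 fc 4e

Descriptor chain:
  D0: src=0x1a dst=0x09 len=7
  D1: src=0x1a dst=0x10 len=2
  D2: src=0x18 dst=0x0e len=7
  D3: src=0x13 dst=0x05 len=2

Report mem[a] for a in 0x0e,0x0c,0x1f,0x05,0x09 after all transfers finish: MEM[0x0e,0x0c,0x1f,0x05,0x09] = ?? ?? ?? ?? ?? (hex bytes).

MEM[0x0e,0x0c,0x1f,0x05,0x09] = 1a 0b e6 0b 1b

  after D0: wrote 7B at 0x09 = 1b3d940b8de6f3
  after D1: wrote 2B at 0x10 = 1b3d
  after D2: wrote 7B at 0x0e = 1a731b3d940b8d
  after D3: wrote 2B at 0x05 = 0b8d
query mem[0x0e]=0x1a, mem[0x0c]=0x0b, mem[0x1f]=0xe6, mem[0x05]=0x0b, mem[0x09]=0x1b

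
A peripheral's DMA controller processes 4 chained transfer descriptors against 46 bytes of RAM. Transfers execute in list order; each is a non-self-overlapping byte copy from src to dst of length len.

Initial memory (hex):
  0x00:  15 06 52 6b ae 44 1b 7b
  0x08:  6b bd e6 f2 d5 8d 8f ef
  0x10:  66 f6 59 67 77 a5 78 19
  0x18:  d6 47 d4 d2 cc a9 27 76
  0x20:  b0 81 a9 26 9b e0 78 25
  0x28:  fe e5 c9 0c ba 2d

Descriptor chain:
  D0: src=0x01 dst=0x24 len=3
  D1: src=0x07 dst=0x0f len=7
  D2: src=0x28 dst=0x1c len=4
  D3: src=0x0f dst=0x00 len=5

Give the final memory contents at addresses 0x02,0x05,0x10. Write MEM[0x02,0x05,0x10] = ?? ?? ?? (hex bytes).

#0 dst[0x24+3] := {0x06,0x52,0x6b}
#1 dst[0x0f+7] := {0x7b,0x6b,0xbd,0xe6,0xf2,0xd5,0x8d}
#2 dst[0x1c+4] := {0xfe,0xe5,0xc9,0x0c}
#3 dst[0x00+5] := {0x7b,0x6b,0xbd,0xe6,0xf2}
query mem[0x02]=0xbd, mem[0x05]=0x44, mem[0x10]=0x6b

MEM[0x02,0x05,0x10] = bd 44 6b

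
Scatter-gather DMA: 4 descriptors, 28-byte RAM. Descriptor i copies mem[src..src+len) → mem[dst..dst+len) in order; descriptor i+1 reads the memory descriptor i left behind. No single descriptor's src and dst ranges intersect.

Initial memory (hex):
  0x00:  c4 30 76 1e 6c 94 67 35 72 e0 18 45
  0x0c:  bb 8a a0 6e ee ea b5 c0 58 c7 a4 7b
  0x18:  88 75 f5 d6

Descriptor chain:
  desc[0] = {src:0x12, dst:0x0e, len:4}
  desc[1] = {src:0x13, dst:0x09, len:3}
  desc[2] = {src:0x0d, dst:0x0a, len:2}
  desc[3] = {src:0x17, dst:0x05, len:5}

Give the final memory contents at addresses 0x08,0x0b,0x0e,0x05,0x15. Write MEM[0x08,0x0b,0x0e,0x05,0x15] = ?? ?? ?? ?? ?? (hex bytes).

MEM[0x08,0x0b,0x0e,0x05,0x15] = f5 b5 b5 7b c7

D0: mem[0x0e..0x11] <- [b5 c0 58 c7]
D1: mem[0x09..0x0b] <- [c0 58 c7]
D2: mem[0x0a..0x0b] <- [8a b5]
D3: mem[0x05..0x09] <- [7b 88 75 f5 d6]
query mem[0x08]=0xf5, mem[0x0b]=0xb5, mem[0x0e]=0xb5, mem[0x05]=0x7b, mem[0x15]=0xc7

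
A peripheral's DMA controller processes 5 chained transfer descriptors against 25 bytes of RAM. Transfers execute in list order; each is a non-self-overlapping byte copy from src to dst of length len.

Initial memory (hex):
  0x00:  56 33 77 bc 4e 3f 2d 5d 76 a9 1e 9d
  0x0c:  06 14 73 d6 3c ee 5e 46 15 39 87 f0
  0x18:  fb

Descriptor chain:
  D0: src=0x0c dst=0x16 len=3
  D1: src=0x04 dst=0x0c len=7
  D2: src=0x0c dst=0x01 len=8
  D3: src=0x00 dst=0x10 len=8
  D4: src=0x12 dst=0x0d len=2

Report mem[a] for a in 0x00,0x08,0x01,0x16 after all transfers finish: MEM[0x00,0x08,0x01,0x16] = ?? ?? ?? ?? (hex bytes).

D0: mem[0x16..0x18] <- [06 14 73]
D1: mem[0x0c..0x12] <- [4e 3f 2d 5d 76 a9 1e]
D2: mem[0x01..0x08] <- [4e 3f 2d 5d 76 a9 1e 46]
D3: mem[0x10..0x17] <- [56 4e 3f 2d 5d 76 a9 1e]
D4: mem[0x0d..0x0e] <- [3f 2d]
query mem[0x00]=0x56, mem[0x08]=0x46, mem[0x01]=0x4e, mem[0x16]=0xa9

MEM[0x00,0x08,0x01,0x16] = 56 46 4e a9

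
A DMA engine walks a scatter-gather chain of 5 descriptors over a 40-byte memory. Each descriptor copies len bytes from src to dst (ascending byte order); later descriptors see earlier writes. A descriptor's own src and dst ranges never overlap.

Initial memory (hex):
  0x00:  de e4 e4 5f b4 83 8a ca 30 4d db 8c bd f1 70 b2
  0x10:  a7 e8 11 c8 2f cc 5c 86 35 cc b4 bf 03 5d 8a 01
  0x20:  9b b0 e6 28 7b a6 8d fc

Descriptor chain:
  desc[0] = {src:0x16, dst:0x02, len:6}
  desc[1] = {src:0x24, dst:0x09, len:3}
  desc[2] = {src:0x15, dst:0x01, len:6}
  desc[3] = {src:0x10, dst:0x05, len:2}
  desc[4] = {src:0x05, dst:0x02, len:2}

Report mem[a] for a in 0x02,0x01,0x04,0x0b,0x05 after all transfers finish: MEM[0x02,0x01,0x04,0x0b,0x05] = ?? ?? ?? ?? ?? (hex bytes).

D0: mem[0x02..0x07] <- [5c 86 35 cc b4 bf]
D1: mem[0x09..0x0b] <- [7b a6 8d]
D2: mem[0x01..0x06] <- [cc 5c 86 35 cc b4]
D3: mem[0x05..0x06] <- [a7 e8]
D4: mem[0x02..0x03] <- [a7 e8]
query mem[0x02]=0xa7, mem[0x01]=0xcc, mem[0x04]=0x35, mem[0x0b]=0x8d, mem[0x05]=0xa7

MEM[0x02,0x01,0x04,0x0b,0x05] = a7 cc 35 8d a7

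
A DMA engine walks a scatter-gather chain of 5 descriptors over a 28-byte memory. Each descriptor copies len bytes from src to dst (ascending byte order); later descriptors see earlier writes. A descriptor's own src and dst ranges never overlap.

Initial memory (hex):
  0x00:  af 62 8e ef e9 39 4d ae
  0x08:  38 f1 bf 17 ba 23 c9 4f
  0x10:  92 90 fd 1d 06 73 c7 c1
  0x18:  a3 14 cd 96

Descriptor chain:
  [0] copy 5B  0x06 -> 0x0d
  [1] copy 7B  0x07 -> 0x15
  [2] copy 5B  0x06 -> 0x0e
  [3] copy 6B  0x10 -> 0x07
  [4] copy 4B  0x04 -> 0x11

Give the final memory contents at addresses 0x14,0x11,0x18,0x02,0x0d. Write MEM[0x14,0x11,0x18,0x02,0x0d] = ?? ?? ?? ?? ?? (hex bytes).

#0 dst[0x0d+5] := {0x4d,0xae,0x38,0xf1,0xbf}
#1 dst[0x15+7] := {0xae,0x38,0xf1,0xbf,0x17,0xba,0x4d}
#2 dst[0x0e+5] := {0x4d,0xae,0x38,0xf1,0xbf}
#3 dst[0x07+6] := {0x38,0xf1,0xbf,0x1d,0x06,0xae}
#4 dst[0x11+4] := {0xe9,0x39,0x4d,0x38}
query mem[0x14]=0x38, mem[0x11]=0xe9, mem[0x18]=0xbf, mem[0x02]=0x8e, mem[0x0d]=0x4d

MEM[0x14,0x11,0x18,0x02,0x0d] = 38 e9 bf 8e 4d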